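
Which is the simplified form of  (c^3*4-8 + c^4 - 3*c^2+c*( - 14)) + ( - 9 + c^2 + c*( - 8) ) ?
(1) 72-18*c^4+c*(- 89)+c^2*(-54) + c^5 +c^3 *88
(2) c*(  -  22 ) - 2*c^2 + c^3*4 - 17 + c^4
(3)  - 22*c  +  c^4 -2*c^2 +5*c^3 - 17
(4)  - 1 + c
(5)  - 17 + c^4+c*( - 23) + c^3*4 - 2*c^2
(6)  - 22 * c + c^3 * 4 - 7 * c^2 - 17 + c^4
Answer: 2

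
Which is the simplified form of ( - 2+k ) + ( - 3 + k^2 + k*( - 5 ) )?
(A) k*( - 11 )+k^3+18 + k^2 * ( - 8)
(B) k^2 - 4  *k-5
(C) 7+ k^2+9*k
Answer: B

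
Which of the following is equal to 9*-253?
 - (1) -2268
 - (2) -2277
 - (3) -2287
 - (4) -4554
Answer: 2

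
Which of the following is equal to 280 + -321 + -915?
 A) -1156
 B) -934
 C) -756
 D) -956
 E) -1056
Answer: D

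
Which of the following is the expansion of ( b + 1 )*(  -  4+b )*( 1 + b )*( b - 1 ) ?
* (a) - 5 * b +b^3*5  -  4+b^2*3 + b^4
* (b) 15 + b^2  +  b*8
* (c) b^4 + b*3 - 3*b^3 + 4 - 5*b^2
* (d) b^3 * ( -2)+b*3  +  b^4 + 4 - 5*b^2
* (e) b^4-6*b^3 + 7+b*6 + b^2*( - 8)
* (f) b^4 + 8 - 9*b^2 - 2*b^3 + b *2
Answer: c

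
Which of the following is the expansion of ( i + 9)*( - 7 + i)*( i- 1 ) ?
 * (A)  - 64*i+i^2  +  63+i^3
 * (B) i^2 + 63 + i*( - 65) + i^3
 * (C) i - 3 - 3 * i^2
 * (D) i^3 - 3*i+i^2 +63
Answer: B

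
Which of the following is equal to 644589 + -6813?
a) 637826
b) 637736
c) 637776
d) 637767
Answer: c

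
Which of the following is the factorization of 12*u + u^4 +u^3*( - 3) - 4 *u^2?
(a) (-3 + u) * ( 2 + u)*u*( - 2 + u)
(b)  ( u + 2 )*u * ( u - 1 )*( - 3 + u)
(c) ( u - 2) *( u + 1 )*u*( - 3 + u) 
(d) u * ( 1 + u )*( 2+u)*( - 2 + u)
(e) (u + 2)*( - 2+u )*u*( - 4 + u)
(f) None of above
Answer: a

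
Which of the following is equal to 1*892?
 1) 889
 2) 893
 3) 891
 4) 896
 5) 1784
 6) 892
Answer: 6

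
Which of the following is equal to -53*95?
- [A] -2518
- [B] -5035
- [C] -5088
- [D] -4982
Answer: B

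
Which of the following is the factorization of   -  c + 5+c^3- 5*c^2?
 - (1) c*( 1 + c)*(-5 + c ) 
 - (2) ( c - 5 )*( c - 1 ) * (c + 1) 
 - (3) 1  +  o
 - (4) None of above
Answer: 2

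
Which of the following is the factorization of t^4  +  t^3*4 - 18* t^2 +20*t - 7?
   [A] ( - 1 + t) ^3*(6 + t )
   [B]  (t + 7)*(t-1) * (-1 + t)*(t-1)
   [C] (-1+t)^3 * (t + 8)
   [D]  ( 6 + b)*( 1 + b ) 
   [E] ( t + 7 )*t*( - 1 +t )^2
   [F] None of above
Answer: B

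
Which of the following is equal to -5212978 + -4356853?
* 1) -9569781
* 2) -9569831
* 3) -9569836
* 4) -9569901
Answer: 2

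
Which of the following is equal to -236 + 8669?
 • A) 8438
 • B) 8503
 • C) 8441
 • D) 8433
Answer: D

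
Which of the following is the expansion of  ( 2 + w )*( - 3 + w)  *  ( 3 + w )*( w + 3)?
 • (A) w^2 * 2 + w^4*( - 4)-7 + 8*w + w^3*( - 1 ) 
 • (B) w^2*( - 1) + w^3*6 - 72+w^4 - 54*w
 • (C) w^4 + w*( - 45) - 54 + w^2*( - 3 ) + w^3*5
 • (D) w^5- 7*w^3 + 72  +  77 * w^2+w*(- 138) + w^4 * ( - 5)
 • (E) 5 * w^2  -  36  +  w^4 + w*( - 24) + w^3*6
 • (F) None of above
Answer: C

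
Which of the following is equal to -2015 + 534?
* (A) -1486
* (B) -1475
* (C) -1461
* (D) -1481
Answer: D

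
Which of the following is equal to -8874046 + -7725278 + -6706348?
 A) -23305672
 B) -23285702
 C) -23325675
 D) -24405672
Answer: A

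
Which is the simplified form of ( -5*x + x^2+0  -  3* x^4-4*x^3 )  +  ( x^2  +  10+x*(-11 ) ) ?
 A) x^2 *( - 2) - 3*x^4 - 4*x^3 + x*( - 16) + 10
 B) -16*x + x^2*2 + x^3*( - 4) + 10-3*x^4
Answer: B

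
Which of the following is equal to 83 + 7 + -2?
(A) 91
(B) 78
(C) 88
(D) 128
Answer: C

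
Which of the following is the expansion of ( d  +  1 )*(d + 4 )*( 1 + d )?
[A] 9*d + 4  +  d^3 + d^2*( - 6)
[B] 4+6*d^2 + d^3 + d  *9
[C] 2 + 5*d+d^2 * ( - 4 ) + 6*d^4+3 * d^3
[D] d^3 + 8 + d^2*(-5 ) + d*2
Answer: B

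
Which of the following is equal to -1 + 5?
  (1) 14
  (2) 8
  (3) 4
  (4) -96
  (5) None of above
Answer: 3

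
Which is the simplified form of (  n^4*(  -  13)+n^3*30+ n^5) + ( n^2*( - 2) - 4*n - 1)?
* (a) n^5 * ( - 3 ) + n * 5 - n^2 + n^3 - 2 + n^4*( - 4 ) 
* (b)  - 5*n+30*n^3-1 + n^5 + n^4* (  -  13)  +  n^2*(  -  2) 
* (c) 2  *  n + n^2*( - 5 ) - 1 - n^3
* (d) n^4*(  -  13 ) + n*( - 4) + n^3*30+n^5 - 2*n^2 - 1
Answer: d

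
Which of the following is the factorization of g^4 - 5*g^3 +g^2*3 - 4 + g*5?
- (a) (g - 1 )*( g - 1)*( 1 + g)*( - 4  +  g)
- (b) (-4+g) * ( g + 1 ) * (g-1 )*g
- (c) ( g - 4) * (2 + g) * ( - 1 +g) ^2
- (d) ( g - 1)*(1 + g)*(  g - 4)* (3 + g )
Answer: a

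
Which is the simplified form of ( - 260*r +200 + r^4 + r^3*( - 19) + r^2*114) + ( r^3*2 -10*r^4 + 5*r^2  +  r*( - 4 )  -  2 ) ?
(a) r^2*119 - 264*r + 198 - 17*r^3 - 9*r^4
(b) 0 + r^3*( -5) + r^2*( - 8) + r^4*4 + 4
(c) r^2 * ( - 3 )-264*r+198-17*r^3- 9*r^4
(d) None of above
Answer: a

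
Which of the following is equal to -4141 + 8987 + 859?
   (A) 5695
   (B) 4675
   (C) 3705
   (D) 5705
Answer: D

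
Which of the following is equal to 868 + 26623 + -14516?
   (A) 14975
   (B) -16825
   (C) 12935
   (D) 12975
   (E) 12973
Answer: D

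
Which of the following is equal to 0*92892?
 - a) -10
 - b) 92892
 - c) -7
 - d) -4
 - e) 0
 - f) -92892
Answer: e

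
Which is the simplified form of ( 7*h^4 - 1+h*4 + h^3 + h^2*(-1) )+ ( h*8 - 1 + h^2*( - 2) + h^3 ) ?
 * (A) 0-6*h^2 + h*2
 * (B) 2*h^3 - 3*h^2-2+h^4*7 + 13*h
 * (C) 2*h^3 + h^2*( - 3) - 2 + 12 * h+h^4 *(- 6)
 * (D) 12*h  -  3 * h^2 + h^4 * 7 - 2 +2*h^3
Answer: D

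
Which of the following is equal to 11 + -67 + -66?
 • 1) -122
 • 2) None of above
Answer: 1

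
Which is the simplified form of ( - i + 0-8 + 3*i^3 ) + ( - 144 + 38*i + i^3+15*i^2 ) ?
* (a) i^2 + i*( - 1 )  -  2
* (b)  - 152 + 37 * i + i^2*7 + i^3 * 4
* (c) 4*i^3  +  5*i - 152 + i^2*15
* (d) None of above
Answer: d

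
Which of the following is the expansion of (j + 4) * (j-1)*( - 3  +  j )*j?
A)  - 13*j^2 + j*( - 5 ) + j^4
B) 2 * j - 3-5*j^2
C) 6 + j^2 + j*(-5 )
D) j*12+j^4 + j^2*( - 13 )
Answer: D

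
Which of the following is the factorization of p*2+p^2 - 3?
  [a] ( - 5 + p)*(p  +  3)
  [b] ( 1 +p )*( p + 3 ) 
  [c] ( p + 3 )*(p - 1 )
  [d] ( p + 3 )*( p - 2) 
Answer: c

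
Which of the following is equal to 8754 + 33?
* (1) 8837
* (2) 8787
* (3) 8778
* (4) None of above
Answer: 2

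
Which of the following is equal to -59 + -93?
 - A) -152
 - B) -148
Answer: A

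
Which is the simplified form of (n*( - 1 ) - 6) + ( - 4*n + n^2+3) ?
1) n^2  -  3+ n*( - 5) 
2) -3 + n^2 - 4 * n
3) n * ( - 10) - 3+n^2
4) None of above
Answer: 1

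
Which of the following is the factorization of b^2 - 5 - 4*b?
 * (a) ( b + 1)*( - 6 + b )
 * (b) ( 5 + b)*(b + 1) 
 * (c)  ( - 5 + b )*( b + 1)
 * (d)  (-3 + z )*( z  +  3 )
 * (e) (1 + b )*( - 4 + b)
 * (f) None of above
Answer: c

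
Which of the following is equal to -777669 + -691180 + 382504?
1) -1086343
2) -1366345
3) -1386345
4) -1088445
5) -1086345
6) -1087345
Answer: 5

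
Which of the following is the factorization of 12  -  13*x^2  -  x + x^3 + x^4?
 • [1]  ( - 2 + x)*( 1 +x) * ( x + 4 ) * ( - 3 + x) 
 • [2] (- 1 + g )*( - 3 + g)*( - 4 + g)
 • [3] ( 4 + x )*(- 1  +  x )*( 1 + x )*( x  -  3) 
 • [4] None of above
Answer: 3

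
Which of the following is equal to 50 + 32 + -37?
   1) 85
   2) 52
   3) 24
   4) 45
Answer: 4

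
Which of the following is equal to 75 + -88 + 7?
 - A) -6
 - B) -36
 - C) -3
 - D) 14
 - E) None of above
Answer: A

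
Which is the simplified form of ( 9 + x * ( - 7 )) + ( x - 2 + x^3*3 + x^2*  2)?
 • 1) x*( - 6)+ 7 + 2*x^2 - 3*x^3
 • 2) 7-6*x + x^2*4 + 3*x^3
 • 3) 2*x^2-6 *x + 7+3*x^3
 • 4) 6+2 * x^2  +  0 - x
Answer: 3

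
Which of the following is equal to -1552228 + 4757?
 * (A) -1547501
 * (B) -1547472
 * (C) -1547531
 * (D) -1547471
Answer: D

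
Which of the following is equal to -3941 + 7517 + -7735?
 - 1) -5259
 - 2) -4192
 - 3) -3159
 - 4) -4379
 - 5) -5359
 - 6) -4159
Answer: 6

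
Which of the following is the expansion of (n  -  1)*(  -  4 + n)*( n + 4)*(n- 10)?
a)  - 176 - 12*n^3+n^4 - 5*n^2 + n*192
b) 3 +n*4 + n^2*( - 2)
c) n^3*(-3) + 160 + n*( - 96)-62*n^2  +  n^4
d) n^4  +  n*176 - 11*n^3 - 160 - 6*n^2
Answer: d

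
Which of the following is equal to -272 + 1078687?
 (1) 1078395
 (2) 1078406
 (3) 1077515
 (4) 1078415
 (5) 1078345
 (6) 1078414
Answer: 4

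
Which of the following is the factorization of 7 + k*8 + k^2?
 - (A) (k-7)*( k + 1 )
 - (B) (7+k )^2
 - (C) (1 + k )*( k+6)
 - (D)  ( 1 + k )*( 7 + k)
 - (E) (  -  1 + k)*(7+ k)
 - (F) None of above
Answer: D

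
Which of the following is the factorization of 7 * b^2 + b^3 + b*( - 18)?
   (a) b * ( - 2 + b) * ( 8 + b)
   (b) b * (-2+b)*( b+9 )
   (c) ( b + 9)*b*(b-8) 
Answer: b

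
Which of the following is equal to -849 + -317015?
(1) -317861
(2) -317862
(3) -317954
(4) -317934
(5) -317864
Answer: 5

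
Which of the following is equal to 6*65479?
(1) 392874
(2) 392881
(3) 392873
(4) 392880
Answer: 1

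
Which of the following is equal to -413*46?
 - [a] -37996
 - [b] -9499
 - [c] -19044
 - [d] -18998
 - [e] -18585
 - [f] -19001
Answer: d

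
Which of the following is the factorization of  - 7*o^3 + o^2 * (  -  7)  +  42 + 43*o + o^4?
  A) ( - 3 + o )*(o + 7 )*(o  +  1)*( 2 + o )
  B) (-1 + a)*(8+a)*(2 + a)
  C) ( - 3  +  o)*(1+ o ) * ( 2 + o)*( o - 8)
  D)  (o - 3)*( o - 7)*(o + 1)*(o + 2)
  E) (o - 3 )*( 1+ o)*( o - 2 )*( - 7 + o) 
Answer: D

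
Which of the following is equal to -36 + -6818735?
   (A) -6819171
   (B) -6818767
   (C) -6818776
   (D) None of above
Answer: D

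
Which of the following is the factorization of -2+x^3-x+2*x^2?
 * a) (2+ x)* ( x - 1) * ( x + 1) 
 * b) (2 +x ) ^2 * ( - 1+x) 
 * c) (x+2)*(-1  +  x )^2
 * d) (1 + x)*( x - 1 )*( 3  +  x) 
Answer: a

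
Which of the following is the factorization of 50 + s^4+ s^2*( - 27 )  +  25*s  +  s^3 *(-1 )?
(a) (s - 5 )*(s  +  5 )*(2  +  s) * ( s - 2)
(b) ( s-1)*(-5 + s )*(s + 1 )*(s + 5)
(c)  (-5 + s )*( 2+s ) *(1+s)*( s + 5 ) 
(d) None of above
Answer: d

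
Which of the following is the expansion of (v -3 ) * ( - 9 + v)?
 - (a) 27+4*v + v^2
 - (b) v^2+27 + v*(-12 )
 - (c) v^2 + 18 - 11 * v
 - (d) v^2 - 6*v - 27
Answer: b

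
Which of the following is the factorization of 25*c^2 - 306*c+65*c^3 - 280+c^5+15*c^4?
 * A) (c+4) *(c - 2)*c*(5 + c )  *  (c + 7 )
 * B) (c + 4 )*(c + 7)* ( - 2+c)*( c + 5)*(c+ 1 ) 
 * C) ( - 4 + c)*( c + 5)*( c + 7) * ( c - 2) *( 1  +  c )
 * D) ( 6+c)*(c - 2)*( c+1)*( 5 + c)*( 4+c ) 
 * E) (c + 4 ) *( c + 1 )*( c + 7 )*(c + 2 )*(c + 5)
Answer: B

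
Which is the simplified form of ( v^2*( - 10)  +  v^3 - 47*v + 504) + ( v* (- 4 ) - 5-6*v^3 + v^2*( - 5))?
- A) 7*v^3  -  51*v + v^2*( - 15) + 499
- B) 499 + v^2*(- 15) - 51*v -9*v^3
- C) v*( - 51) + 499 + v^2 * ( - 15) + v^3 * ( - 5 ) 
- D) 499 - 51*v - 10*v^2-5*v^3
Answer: C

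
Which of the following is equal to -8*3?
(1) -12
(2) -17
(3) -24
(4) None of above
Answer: 3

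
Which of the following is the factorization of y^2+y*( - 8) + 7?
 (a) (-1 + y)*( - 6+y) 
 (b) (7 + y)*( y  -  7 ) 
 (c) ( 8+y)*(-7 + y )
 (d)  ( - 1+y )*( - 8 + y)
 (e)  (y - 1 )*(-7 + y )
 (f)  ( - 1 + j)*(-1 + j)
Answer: e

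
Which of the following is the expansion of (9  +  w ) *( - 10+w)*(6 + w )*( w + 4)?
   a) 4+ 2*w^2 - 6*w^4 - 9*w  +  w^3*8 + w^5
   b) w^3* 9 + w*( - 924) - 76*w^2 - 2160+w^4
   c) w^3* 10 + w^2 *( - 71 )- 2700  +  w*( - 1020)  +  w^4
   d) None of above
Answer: b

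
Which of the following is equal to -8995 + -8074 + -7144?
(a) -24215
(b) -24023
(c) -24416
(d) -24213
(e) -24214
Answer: d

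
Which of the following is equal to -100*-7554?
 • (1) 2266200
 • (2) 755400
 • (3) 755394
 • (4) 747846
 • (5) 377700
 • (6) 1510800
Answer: 2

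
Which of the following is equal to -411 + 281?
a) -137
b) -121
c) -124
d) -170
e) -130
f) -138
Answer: e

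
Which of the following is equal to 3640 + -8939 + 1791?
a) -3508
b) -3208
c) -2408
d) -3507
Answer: a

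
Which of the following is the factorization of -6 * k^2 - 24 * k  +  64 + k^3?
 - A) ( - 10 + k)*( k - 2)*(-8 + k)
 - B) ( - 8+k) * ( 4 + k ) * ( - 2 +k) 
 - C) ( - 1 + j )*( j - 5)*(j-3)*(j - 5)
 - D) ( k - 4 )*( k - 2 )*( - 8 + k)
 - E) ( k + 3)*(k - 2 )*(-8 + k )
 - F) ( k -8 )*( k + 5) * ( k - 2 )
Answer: B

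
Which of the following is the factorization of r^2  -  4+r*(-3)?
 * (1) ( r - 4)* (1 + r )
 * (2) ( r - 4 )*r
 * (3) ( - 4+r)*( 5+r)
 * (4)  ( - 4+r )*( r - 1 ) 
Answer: 1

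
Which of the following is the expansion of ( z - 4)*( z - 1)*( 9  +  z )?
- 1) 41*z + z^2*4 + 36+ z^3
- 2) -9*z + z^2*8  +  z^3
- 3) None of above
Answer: 3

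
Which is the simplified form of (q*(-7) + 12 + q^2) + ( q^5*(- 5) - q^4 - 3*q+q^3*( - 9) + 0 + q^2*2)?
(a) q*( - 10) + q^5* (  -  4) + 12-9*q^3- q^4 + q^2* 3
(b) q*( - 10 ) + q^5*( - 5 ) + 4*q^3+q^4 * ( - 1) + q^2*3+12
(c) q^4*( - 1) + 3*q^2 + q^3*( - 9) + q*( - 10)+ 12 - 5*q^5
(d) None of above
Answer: c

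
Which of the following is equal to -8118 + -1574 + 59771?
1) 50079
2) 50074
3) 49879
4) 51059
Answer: 1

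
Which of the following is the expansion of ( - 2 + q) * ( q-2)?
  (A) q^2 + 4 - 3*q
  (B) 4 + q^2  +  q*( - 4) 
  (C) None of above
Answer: B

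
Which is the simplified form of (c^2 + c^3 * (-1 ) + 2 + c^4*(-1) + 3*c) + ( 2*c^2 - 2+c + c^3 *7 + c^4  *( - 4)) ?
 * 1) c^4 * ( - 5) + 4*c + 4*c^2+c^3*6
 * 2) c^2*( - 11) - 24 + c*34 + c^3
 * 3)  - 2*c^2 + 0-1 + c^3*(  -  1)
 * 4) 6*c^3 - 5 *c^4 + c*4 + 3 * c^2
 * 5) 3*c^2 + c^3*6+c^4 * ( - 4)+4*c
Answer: 4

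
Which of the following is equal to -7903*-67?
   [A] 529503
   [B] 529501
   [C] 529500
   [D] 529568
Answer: B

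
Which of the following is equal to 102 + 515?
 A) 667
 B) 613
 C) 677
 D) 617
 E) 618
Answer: D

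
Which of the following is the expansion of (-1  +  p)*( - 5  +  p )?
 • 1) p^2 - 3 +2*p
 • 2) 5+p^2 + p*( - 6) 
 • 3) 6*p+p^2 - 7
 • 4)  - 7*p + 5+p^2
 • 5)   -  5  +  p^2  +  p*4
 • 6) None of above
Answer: 2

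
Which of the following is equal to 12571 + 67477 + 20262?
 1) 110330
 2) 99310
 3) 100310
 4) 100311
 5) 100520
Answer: 3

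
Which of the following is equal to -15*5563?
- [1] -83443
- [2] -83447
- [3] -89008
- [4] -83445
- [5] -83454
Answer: 4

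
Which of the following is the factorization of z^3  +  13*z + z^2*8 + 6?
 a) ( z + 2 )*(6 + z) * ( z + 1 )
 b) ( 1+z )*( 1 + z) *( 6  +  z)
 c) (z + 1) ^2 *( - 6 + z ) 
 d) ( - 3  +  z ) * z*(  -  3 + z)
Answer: b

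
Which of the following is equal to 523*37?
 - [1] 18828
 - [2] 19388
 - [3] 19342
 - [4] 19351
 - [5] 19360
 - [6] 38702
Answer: 4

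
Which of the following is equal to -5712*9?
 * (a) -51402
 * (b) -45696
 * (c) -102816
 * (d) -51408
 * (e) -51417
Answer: d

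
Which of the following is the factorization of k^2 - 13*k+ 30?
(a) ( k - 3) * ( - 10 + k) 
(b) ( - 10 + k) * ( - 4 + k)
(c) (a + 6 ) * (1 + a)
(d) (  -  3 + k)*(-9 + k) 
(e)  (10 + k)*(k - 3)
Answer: a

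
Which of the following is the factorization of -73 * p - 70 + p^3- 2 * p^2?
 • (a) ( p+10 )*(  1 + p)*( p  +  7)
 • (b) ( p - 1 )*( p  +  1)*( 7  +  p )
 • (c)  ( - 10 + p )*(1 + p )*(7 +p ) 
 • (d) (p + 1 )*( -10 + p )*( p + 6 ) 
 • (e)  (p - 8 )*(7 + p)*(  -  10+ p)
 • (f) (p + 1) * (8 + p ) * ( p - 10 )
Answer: c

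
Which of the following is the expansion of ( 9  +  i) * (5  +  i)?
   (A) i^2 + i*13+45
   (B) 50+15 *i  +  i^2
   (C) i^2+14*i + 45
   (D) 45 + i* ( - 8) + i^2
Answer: C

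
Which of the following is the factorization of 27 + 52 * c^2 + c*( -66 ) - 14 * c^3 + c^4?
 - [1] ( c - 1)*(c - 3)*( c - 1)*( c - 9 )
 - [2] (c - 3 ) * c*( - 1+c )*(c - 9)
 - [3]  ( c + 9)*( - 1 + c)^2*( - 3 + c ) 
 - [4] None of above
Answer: 1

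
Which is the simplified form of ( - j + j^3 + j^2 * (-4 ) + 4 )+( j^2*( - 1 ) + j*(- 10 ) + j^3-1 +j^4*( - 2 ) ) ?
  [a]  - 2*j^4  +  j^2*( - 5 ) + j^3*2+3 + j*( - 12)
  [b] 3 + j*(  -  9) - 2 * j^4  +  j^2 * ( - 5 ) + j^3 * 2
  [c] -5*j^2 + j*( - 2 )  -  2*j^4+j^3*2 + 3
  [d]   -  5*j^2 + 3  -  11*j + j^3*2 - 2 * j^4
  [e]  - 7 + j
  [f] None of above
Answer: d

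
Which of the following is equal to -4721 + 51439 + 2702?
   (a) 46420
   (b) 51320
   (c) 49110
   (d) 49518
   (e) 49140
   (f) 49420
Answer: f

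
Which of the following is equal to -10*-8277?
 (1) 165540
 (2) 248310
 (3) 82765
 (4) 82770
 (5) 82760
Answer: 4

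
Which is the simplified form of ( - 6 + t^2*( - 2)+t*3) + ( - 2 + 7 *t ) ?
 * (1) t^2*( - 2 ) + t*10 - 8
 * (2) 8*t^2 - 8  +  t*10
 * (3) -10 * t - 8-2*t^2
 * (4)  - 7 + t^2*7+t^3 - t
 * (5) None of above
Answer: 1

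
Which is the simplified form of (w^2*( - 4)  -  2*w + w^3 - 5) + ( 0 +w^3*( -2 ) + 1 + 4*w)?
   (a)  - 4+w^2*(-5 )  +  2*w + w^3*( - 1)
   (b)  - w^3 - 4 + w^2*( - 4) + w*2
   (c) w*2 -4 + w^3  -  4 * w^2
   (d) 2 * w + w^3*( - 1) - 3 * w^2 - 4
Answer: b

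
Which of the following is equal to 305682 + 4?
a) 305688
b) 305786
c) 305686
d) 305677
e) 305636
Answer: c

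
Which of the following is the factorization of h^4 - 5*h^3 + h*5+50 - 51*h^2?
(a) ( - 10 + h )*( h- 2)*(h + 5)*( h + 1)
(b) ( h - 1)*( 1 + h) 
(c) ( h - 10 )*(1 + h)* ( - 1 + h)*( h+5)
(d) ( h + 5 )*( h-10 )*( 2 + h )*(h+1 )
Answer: c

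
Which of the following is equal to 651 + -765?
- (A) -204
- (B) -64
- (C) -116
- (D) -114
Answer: D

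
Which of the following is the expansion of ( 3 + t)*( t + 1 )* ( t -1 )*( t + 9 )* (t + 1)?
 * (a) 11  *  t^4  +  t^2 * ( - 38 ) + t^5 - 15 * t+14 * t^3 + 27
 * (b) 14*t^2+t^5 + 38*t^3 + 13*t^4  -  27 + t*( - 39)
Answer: b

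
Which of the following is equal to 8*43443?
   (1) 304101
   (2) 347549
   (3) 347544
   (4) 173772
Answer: 3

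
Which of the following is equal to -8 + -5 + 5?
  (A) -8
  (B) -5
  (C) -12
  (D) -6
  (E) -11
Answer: A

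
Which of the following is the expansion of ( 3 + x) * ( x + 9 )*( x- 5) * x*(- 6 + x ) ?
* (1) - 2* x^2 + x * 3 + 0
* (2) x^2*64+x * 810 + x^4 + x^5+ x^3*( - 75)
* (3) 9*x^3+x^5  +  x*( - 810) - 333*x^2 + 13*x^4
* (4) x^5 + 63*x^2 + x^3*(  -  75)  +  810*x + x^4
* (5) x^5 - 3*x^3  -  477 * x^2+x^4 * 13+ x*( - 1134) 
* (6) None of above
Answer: 4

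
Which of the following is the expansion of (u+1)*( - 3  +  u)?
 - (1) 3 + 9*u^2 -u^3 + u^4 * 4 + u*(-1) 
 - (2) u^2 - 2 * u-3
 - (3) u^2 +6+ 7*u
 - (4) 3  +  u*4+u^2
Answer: 2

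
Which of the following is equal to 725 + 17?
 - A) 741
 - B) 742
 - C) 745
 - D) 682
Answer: B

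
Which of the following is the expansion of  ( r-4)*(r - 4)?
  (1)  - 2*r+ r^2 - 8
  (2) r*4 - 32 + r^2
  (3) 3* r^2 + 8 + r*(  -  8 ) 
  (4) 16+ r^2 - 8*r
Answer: 4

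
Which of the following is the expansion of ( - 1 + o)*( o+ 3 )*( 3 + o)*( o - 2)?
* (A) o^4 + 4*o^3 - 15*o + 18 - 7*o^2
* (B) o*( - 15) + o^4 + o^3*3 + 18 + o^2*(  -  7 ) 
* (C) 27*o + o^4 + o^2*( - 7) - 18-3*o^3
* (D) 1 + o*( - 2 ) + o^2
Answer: B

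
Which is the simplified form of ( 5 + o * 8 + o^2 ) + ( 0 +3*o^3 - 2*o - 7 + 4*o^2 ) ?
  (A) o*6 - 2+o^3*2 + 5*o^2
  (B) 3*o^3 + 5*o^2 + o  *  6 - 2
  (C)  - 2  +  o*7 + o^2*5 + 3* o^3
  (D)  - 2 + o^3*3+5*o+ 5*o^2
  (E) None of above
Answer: B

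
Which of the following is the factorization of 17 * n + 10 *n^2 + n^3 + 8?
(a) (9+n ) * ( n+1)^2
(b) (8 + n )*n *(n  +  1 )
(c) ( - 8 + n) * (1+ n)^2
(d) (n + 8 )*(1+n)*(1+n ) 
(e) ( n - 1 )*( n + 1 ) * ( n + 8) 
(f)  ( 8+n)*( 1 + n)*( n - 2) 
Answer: d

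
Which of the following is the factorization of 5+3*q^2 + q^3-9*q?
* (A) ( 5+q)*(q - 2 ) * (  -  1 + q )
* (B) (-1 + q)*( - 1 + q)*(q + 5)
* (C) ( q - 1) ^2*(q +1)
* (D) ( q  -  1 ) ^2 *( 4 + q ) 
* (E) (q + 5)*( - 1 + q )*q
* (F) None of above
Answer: B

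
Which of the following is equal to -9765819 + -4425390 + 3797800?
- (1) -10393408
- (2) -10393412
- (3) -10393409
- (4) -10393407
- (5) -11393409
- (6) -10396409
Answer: 3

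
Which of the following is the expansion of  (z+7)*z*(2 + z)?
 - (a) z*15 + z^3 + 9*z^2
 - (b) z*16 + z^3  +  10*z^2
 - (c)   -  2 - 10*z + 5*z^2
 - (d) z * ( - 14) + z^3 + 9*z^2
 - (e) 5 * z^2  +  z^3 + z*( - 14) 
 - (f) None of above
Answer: f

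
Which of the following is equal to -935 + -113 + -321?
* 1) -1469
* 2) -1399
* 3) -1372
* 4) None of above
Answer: 4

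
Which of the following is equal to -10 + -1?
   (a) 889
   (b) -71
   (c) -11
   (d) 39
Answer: c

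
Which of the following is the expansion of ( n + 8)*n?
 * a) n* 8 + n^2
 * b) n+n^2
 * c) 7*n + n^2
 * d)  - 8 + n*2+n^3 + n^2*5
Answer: a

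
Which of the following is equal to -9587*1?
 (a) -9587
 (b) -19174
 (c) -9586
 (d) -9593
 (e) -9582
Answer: a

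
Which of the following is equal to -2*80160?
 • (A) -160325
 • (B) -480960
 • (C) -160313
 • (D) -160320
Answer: D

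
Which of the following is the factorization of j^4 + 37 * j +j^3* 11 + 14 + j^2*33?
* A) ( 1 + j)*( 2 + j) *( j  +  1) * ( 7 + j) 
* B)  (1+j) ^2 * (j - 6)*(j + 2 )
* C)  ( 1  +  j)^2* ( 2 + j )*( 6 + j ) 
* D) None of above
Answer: A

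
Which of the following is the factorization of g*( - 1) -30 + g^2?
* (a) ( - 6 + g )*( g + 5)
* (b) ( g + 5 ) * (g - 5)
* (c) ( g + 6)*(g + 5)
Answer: a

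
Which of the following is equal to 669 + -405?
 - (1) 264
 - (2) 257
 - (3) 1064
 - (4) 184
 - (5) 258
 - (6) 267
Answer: 1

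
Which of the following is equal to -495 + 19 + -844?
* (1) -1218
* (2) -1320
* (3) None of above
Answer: 2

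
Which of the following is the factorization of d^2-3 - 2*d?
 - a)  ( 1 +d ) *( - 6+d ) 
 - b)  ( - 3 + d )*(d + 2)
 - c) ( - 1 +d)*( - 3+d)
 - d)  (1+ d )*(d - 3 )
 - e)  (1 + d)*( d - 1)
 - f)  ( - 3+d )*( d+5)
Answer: d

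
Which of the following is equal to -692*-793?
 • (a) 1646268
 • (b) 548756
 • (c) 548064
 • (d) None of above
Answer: b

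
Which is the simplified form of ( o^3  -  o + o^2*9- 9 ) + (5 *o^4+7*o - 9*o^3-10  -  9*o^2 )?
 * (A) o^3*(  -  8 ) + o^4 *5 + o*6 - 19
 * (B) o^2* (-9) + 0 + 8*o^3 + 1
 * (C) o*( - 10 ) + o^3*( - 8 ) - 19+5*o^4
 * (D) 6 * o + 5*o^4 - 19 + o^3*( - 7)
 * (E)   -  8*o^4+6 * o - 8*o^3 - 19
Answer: A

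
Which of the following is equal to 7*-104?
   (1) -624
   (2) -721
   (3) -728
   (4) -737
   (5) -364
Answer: 3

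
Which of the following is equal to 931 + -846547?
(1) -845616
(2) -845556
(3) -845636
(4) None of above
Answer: 1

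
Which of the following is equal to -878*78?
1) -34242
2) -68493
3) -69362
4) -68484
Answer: 4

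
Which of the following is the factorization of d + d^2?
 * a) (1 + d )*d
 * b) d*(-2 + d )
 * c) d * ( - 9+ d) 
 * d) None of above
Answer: a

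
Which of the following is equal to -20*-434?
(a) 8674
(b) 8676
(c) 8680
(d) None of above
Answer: c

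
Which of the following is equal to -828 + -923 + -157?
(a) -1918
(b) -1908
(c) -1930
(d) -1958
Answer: b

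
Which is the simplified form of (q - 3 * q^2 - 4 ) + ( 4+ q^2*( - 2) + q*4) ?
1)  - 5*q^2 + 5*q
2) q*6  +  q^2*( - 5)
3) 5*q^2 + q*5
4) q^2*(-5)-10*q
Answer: 1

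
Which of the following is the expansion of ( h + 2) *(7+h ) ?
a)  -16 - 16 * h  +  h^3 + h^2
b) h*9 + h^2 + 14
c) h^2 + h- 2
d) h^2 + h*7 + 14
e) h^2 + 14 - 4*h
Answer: b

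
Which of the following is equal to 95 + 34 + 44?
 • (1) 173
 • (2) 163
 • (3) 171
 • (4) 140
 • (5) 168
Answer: 1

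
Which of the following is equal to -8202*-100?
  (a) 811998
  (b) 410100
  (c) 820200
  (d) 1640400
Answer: c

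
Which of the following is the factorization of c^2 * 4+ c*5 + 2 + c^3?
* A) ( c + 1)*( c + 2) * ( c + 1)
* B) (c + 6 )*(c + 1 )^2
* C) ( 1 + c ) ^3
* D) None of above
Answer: A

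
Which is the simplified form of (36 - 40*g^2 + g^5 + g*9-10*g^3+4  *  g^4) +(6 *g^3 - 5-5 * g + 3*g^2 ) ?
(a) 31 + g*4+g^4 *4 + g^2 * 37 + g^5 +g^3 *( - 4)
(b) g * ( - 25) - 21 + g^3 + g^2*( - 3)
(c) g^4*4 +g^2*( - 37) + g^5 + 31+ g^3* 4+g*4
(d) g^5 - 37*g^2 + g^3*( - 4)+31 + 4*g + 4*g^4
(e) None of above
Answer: d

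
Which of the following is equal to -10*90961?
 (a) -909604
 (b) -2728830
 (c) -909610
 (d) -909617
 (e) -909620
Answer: c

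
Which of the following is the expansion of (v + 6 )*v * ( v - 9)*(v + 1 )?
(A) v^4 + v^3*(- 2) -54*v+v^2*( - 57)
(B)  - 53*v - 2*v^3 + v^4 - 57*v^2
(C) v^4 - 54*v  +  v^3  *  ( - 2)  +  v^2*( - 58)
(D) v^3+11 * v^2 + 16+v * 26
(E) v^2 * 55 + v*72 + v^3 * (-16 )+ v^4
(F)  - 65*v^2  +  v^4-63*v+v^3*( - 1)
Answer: A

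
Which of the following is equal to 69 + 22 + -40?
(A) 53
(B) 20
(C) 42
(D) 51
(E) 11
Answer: D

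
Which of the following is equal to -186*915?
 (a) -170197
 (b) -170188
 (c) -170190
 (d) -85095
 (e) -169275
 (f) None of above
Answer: c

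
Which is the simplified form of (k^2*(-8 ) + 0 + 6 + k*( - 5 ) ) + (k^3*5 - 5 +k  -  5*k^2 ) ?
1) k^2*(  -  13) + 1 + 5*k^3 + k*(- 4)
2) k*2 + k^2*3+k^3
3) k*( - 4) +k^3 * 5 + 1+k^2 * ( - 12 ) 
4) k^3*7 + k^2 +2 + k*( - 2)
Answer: 1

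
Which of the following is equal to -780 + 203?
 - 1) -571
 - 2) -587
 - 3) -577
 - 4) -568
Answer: 3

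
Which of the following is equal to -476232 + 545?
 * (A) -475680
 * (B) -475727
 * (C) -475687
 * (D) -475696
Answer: C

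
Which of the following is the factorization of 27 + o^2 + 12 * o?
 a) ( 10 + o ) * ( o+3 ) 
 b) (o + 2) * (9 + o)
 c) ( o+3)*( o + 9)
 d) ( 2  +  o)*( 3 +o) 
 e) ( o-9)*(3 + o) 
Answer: c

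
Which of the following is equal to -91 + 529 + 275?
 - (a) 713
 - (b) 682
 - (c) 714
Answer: a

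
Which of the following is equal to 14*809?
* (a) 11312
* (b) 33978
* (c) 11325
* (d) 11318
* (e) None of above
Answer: e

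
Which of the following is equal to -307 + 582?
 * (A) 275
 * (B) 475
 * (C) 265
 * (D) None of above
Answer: A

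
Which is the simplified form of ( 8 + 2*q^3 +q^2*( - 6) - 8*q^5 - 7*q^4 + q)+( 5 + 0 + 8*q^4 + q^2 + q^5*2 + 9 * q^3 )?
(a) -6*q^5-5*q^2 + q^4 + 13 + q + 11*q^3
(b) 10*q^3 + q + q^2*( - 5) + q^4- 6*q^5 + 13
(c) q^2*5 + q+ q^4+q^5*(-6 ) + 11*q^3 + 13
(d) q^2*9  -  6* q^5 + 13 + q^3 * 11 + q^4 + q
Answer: a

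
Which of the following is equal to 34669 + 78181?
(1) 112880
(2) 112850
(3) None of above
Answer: 2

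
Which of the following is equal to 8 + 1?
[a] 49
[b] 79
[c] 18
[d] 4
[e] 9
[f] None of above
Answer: e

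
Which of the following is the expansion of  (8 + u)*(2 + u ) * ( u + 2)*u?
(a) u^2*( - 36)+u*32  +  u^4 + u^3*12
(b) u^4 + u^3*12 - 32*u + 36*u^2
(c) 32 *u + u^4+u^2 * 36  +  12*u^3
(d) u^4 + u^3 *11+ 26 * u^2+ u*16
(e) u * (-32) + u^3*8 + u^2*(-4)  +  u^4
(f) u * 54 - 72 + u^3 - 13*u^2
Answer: c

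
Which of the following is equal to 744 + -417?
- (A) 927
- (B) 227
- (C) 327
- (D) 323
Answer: C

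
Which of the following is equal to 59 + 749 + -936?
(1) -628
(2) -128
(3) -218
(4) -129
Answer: 2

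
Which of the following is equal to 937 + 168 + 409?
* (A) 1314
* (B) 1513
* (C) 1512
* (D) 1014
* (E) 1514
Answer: E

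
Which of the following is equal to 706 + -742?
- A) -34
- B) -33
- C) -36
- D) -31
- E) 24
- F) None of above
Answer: C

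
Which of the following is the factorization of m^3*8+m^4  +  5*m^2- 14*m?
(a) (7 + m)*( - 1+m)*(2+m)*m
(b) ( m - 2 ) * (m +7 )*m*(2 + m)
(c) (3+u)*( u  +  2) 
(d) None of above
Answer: a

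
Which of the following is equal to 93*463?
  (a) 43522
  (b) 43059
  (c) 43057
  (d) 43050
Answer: b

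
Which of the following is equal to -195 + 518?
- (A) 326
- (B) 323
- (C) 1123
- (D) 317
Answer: B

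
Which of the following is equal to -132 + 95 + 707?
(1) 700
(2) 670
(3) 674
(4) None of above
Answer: 2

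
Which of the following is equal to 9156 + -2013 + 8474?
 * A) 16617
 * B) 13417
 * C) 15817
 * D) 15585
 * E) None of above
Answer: E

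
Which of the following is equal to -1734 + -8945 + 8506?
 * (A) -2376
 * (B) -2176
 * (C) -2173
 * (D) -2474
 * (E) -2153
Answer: C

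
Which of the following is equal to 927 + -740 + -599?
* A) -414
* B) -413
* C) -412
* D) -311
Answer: C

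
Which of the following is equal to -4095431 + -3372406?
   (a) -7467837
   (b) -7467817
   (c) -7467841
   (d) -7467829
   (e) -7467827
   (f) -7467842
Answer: a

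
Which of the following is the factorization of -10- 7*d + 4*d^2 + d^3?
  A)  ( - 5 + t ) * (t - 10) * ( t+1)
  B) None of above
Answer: B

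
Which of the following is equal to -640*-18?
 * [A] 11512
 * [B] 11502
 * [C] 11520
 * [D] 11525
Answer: C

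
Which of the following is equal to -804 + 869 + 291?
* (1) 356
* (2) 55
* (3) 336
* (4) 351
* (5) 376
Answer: 1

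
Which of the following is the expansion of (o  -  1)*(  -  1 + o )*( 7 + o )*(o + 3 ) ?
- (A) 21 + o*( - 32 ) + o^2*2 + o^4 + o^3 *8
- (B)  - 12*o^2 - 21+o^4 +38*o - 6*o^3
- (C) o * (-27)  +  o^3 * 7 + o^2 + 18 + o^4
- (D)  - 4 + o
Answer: A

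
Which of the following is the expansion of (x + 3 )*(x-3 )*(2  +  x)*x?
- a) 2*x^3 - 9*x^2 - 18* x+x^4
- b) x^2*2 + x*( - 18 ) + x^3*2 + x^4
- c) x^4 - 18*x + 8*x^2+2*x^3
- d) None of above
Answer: a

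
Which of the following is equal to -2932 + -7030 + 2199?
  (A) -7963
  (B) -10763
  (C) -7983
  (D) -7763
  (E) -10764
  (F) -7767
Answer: D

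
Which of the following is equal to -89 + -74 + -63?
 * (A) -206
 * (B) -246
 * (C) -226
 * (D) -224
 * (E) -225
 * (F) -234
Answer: C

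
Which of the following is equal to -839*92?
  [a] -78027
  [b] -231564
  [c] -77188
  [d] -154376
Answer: c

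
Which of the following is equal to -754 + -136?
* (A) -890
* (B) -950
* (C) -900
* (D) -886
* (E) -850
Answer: A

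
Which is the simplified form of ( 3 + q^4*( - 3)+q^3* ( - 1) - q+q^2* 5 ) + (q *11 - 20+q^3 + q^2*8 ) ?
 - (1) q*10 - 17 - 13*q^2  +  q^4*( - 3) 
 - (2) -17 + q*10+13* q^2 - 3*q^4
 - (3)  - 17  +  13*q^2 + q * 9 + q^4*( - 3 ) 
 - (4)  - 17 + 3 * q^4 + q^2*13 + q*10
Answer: 2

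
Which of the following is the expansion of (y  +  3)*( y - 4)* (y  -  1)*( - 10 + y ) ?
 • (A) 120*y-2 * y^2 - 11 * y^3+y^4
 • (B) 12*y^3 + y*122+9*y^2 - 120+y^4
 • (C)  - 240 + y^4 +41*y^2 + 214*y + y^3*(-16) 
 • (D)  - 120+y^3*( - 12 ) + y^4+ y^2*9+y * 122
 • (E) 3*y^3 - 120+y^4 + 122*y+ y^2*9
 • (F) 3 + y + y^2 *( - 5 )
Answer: D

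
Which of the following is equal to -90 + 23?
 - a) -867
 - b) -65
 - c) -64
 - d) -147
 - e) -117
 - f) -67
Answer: f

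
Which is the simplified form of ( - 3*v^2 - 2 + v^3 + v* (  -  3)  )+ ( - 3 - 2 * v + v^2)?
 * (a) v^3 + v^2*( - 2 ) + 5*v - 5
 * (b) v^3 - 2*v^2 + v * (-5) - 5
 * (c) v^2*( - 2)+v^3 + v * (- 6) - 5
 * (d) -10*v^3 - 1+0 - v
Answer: b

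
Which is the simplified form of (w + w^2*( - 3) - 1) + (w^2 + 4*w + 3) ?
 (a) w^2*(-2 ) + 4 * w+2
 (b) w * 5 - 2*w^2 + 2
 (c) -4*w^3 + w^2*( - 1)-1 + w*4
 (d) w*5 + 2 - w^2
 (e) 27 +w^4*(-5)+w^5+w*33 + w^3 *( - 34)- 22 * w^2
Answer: b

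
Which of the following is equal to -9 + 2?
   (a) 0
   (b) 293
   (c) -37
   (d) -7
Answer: d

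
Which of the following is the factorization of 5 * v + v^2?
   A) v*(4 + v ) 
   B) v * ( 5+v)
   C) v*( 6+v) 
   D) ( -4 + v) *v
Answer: B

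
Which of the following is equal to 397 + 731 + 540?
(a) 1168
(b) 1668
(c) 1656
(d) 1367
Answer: b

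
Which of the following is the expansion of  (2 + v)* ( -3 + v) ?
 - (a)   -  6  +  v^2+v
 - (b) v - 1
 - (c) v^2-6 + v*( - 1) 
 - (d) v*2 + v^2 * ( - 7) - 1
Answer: c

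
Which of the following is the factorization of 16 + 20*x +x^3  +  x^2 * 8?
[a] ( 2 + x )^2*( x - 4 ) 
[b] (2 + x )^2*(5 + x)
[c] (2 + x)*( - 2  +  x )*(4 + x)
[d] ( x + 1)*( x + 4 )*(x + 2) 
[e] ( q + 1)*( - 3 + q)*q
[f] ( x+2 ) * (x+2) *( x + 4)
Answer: f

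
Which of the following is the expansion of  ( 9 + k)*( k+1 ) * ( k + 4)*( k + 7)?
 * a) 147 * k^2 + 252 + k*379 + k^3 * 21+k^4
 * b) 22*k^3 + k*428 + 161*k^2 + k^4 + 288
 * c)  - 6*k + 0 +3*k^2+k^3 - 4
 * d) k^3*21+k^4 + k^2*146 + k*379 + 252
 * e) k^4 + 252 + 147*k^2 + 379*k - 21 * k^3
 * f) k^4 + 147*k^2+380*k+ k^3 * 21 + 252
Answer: a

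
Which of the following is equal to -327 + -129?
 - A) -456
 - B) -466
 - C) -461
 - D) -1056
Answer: A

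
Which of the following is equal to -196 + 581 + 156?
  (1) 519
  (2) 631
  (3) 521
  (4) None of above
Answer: 4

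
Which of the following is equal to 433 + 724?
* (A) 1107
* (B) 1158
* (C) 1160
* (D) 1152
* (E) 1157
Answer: E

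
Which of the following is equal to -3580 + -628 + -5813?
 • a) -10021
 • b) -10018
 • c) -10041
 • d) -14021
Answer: a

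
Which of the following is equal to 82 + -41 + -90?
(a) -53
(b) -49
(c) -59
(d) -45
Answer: b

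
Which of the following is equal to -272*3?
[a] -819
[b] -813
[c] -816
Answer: c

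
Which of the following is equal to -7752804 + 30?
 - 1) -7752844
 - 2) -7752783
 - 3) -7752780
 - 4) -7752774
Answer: 4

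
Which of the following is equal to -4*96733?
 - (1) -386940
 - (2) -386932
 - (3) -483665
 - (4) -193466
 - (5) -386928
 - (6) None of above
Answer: 2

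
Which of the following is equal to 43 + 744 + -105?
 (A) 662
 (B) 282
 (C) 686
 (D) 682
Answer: D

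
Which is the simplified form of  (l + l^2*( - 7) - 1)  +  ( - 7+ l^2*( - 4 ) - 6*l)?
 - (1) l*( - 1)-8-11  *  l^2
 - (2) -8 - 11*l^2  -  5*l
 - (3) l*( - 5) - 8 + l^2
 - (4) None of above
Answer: 2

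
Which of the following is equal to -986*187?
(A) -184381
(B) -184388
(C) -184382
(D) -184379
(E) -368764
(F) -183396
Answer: C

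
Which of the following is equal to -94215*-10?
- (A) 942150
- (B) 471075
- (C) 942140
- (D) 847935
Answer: A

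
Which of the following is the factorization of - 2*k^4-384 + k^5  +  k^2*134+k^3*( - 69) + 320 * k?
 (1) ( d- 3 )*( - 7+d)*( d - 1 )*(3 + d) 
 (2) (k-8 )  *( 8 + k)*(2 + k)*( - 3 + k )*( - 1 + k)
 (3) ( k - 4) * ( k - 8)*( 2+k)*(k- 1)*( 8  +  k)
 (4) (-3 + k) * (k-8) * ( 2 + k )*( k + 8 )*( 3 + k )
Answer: 2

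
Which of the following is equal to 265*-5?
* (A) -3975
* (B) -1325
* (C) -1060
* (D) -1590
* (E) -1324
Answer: B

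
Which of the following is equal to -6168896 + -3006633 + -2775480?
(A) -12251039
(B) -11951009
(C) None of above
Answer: B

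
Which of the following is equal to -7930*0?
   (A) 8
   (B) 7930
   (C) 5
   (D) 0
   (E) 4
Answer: D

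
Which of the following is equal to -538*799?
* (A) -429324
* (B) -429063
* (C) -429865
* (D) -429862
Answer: D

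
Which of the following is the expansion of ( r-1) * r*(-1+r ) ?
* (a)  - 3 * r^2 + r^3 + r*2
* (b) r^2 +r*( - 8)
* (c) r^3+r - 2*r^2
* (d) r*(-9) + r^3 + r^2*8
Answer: c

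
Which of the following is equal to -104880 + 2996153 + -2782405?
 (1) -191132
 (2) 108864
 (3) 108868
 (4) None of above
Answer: 3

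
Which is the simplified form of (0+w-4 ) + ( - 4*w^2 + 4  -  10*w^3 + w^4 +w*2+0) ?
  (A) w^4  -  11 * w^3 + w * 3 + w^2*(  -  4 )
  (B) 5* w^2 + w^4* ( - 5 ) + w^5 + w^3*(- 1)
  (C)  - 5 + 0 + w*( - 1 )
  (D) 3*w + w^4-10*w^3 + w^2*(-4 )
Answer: D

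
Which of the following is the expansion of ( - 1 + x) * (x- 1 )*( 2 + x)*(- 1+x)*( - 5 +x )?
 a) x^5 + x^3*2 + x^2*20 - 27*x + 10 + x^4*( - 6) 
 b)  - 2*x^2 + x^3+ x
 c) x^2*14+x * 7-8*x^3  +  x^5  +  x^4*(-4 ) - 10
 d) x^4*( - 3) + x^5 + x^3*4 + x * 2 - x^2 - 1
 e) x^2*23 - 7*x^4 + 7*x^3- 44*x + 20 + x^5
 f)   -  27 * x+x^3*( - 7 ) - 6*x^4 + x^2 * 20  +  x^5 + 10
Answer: a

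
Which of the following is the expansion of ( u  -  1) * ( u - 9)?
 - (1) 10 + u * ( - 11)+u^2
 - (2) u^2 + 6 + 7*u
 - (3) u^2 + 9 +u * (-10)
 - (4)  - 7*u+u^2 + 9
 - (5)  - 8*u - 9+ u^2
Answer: 3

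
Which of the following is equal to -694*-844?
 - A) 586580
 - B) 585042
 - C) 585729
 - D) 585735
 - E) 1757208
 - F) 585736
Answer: F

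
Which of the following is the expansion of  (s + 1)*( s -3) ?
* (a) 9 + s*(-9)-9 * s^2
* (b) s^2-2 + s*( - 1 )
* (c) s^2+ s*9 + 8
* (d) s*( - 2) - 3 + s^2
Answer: d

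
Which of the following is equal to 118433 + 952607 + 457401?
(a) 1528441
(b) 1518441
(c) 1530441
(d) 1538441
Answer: a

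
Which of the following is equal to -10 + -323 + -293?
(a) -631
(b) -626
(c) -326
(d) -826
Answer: b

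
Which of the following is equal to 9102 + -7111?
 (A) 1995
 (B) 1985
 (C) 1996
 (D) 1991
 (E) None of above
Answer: D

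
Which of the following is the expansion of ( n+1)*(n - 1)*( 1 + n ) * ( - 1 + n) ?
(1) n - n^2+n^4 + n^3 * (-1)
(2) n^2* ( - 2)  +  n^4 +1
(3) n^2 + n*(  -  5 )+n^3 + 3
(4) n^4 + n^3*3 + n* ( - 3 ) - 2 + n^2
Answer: 2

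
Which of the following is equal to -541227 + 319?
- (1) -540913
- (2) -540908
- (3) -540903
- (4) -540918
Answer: 2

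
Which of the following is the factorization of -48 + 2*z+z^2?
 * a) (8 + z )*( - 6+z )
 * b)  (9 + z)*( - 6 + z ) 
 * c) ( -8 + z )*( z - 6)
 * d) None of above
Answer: a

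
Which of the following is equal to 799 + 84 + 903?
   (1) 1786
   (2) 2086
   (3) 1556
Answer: 1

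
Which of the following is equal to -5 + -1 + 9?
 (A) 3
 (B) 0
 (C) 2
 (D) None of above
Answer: A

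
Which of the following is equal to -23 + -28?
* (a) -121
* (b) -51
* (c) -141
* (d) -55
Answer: b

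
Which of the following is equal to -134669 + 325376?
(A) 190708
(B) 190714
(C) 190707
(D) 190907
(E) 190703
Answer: C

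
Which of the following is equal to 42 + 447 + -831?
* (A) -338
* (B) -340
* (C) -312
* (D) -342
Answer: D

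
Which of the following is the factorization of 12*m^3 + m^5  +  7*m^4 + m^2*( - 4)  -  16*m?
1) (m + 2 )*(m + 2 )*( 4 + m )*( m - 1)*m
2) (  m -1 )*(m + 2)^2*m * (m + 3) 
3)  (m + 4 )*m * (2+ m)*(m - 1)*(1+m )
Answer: 1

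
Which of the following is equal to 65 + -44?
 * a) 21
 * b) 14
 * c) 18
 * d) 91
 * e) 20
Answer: a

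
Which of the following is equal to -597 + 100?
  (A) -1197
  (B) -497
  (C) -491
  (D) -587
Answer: B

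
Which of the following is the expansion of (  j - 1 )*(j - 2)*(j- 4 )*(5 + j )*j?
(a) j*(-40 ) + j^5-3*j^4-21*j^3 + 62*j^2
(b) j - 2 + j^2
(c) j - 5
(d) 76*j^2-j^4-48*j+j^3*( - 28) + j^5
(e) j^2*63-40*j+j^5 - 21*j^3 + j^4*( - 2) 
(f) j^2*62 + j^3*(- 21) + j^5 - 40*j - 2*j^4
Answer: f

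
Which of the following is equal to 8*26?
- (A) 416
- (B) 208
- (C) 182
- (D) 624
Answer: B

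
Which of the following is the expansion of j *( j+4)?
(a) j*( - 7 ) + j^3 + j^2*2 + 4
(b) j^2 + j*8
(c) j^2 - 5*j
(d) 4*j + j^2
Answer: d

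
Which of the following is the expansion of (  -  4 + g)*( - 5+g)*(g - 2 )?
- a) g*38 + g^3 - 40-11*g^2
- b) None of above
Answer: a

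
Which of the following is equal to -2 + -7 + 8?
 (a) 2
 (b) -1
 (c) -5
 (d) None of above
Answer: b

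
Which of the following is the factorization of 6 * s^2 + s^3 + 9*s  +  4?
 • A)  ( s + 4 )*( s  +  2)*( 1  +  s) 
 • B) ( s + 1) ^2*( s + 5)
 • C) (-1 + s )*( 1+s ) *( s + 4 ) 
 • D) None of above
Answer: D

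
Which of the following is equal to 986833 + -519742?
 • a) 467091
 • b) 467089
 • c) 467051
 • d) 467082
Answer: a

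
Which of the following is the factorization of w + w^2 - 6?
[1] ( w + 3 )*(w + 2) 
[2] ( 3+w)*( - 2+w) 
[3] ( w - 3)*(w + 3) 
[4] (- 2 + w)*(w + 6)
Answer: 2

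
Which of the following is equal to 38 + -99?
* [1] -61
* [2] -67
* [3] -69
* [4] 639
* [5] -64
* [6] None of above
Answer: 1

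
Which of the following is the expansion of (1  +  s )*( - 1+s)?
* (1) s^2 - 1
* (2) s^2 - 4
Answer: 1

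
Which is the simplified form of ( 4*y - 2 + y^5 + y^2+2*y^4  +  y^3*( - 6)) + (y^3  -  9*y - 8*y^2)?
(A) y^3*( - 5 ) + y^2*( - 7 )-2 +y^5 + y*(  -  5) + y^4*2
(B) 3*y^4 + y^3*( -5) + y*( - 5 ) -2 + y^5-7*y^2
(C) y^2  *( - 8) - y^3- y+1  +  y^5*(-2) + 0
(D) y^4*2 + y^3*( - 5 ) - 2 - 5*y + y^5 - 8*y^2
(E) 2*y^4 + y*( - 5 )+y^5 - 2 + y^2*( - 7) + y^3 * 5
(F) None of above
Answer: A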